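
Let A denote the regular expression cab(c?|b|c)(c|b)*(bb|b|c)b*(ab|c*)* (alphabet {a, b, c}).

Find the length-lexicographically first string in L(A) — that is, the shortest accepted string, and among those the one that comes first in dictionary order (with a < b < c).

By inspection of the expression, no string of length less than 4 matches, and cabb is the lexicographically first match of length 4.

cabb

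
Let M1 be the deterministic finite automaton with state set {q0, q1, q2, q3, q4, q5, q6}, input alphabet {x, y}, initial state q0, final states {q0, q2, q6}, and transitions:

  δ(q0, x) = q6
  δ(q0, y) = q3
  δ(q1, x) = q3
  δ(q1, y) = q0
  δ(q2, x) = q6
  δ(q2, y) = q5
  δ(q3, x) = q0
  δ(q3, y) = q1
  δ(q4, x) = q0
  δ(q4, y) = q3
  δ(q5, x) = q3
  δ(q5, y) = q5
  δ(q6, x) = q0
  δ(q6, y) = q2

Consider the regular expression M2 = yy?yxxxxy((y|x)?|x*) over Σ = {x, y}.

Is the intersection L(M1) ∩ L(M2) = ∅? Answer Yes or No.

No

The string yyxxxxyx is accepted by both M1 and M2.
Hence L(M1) ∩ L(M2) ≠ ∅.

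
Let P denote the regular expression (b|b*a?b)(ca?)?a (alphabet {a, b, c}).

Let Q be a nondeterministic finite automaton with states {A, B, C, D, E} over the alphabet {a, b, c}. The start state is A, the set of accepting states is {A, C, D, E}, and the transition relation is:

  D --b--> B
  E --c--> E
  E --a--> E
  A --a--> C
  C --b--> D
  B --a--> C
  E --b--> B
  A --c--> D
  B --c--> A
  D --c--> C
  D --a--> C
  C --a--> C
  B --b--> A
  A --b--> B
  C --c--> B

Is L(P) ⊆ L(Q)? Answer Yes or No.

Converting the expression P to a DFA (subset construction, then merging equivalent states) gives the minimal DFA with states {p0, p1, p2, p3, p4, p5, p6, p7, p8}, start state p0, accepting states {p5, p7, p8} and transitions p0: a→p1, b→p2, c→p3; p1: a→p3, b→p4, c→p3; p2: a→p5, b→p2, c→p6; p3: a→p3, b→p3, c→p3; p4: a→p7, b→p3, c→p6; p5: a→p3, b→p4, c→p3; p6: a→p8, b→p3, c→p3; p7: a→p3, b→p3, c→p3; p8: a→p7, b→p3, c→p3.
Exploring the product automaton P × Q from the start pair (p0, A), following both machines on each input symbol, reaches 15 state pairs: (p0, A), (p1, C), (p2, B), (p3, D), (p3, C), (p4, D), (p3, B), (p5, C), (p2, A), (p6, A), (p7, C), (p6, C), (p3, A), (p6, D), (p8, C).
P accepts in {p5, p7, p8} and Q accepts in {A, C, D, E}. The reachable pairs whose P-component is accepting are (p5, C), (p7, C), (p8, C); in each of them the Q-component is accepting too, so the product for L(P) \ L(Q) (P-component accepting, Q-component rejecting) has no reachable accepting pair and the difference is empty.
Hence every string in L(P) is also in L(Q).

Yes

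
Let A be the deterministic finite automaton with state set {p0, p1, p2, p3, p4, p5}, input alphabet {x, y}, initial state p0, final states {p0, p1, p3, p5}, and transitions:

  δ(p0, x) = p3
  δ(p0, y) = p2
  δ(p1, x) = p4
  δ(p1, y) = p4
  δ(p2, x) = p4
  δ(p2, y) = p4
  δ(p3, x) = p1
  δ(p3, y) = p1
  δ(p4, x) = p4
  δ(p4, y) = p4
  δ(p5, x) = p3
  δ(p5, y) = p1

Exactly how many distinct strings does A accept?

The useful subgraph on states {p0, p1, p3} is acyclic, so L(A) is finite; the longest accepting path visits 3 useful states, giving maximum string length 2.
Counting accepting paths from p0 by length: 1 of length 0, 1 of length 1, 2 of length 2. Total 4.

4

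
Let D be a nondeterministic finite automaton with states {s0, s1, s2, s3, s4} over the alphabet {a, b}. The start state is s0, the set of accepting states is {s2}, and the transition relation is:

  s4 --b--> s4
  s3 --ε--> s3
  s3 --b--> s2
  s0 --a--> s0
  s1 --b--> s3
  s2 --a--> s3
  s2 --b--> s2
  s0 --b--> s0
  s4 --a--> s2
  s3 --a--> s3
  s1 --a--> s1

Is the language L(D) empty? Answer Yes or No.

Yes

The states reachable from the start state are {s0}.
None of the accepting states {s2} is reachable, so no string is accepted and L(D) = ∅.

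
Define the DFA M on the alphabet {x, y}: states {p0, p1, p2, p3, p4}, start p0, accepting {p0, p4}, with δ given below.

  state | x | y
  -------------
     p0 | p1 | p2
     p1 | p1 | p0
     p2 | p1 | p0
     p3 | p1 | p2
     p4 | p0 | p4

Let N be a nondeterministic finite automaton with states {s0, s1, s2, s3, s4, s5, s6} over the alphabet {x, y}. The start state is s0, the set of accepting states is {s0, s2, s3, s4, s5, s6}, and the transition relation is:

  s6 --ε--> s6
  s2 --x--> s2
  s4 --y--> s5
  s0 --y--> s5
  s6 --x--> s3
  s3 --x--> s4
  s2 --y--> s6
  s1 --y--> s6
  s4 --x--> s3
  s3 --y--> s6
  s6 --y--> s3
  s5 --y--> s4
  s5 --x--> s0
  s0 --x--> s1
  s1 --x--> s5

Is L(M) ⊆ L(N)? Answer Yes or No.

Exploring the product automaton M × N from the start pair (p0, s0), following both machines on each input symbol, reaches 12 state pairs: (p0, s0), (p1, s1), (p2, s5), (p1, s5), (p0, s6), (p1, s0), (p0, s4), (p1, s3), (p2, s3), (p0, s5), (p1, s4), (p2, s4).
M accepts in {p0, p4} and N accepts in {s0, s2, s3, s4, s5, s6}. The reachable pairs whose M-component is accepting are (p0, s0), (p0, s6), (p0, s4), (p0, s5); in each of them the N-component is accepting too, so the product for L(M) \ L(N) (M-component accepting, N-component rejecting) has no reachable accepting pair and the difference is empty.
Hence every string in L(M) is also in L(N).

Yes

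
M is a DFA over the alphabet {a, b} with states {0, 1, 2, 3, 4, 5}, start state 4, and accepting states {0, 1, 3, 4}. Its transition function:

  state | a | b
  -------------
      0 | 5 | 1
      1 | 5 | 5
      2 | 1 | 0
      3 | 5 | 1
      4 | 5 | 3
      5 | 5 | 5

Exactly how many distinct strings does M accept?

The useful subgraph on states {1, 3, 4} is acyclic, so L(M) is finite; the longest accepting path visits 3 useful states, giving maximum string length 2.
Counting accepting paths from 4 by length: 1 of length 0, 1 of length 1, 1 of length 2. Total 3.

3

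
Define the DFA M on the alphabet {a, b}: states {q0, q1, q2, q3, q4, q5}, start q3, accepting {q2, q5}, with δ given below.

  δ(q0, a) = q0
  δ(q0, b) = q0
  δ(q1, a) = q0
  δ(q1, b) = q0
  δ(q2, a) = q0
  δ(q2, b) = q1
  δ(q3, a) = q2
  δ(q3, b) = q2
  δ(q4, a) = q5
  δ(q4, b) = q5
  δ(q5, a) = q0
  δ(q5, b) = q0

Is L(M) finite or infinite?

The useful states (reachable from q3 and able to reach an accepting state) are {q2, q3}.
Restricted to these states the transition graph has no cycle, so every accepting path has bounded length and L is finite.

finite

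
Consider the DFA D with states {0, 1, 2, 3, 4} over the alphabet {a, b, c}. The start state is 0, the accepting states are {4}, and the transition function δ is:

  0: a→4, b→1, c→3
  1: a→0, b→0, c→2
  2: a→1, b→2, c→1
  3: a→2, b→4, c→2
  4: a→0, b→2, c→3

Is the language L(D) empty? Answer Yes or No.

The string a is accepted: the run 0 → 4 ends in the accepting state 4.
Since at least one string is accepted, L(D) is not empty.

No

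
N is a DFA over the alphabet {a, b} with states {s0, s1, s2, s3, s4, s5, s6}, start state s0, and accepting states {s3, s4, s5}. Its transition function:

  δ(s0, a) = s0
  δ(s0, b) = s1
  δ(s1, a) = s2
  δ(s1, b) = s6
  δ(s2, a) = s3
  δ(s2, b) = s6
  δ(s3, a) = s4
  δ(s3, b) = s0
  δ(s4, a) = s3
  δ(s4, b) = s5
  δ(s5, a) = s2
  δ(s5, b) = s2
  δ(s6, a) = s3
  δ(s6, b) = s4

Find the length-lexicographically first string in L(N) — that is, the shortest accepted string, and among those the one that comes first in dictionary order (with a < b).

baa

A breadth-first search from s0 reaches an accepting state first via the path s0 → s1 → s2 → s3 on input baa.
No string of length < 3 is accepted (BFS exhausts all shorter strings without reaching an accepting state), and baa is the lexicographically least accepting string of length 3.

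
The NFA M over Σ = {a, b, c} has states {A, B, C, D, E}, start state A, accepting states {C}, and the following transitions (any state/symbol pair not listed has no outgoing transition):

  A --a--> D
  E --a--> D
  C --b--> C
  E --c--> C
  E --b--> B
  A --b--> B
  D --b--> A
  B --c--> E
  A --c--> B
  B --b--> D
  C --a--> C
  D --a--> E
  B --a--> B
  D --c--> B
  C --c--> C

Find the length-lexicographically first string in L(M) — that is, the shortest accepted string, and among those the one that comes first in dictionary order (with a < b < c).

aac

A breadth-first search from A reaches an accepting state first via the path A → D → E → C on input aac.
No string of length < 3 is accepted (BFS exhausts all shorter strings without reaching an accepting state), and aac is the lexicographically least accepting string of length 3.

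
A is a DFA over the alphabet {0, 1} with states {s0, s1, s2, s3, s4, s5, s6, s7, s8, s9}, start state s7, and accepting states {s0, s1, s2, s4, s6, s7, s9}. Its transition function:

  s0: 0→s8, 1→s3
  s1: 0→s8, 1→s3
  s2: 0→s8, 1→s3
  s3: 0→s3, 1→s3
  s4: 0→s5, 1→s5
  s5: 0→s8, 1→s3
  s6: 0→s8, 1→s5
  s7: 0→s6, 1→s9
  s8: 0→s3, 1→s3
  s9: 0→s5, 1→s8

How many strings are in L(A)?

3

The useful subgraph on states {s6, s7, s9} is acyclic, so L(A) is finite; the longest accepting path visits 2 useful states, giving maximum string length 1.
Counting accepting paths from s7 by length: 1 of length 0, 2 of length 1. Total 3.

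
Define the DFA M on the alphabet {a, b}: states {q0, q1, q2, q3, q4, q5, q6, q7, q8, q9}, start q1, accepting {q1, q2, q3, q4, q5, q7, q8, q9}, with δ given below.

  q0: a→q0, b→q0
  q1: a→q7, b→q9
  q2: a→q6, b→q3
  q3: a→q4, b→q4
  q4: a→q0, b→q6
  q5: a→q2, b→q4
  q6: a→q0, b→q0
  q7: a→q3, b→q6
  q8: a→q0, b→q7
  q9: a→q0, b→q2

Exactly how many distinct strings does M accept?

The useful subgraph on states {q1, q2, q3, q4, q7, q9} is acyclic, so L(M) is finite; the longest accepting path visits 5 useful states, giving maximum string length 4.
Counting accepting paths from q1 by length: 1 of length 0, 2 of length 1, 2 of length 2, 3 of length 3, 2 of length 4. Total 10.

10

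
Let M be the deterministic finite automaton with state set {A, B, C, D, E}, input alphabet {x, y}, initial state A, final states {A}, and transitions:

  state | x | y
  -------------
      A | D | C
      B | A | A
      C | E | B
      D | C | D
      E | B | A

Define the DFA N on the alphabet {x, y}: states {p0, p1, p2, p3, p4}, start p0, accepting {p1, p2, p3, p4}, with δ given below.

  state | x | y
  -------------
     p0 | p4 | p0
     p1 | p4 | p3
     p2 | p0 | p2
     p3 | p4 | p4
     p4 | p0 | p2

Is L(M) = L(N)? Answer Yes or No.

No

The empty string ε is accepted by M but rejected by N.
So L(M) ≠ L(N).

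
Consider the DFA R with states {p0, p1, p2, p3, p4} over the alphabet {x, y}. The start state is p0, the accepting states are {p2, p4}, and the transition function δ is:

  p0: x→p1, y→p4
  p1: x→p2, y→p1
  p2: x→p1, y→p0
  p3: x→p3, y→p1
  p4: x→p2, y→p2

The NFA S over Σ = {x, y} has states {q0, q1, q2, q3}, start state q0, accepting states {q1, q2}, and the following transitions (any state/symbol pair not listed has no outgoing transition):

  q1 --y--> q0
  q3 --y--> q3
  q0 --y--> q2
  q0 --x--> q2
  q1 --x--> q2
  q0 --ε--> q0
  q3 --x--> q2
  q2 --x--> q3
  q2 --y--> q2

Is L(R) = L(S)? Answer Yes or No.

No

The string xx is accepted by R but rejected by S.
So L(R) ≠ L(S).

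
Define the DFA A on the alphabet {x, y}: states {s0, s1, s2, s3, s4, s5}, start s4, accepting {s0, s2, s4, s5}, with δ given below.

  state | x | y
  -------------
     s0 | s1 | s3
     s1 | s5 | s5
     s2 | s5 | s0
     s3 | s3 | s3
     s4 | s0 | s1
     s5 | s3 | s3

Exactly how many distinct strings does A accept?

The useful subgraph on states {s0, s1, s4, s5} is acyclic, so L(A) is finite; the longest accepting path visits 4 useful states, giving maximum string length 3.
Counting accepting paths from s4 by length: 1 of length 0, 1 of length 1, 2 of length 2, 2 of length 3. Total 6.

6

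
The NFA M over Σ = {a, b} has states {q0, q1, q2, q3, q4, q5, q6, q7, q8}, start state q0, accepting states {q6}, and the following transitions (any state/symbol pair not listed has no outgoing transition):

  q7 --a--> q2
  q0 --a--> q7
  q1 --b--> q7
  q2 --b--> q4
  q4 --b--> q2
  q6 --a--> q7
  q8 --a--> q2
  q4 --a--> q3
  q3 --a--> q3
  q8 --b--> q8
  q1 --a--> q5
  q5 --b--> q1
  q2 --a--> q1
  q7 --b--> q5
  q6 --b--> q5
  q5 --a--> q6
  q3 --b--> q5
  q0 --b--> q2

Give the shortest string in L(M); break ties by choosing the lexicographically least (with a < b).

aba

A breadth-first search from q0 reaches an accepting state first via the path q0 → q7 → q5 → q6 on input aba.
No string of length < 3 is accepted (BFS exhausts all shorter strings without reaching an accepting state), and aba is the lexicographically least accepting string of length 3.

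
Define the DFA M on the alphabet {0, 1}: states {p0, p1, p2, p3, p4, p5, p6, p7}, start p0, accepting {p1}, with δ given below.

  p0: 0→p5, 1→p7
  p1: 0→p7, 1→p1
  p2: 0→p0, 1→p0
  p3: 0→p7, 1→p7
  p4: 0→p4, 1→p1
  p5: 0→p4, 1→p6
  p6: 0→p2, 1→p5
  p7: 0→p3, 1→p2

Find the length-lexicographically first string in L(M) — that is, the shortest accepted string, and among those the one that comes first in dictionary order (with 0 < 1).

001

A breadth-first search from p0 reaches an accepting state first via the path p0 → p5 → p4 → p1 on input 001.
No string of length < 3 is accepted (BFS exhausts all shorter strings without reaching an accepting state), and 001 is the lexicographically least accepting string of length 3.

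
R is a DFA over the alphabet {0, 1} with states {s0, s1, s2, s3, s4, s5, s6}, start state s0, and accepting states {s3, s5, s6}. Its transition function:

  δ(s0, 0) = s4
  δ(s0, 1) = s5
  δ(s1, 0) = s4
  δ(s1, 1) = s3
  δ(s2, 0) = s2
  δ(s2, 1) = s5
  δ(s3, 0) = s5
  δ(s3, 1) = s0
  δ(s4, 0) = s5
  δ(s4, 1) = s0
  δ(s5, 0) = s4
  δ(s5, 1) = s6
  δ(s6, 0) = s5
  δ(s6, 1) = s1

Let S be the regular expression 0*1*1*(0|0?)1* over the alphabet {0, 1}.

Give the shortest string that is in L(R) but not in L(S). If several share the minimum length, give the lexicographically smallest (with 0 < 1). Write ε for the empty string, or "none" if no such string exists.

100

The string 100 is accepted by R but not by S.
No shorter string lies in the difference, and 100 is the lexicographically first length-3 string in L(R) \ L(S).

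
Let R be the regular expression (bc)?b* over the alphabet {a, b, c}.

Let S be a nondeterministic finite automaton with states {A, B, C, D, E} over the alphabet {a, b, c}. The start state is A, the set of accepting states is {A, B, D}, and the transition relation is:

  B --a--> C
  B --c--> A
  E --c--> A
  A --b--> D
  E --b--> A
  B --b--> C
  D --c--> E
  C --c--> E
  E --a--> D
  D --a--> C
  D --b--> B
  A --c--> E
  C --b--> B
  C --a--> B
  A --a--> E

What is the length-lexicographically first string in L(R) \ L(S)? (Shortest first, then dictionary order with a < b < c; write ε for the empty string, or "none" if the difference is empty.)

bc

The string bc is accepted by R but not by S.
No shorter string lies in the difference, and bc is the lexicographically first length-2 string in L(R) \ L(S).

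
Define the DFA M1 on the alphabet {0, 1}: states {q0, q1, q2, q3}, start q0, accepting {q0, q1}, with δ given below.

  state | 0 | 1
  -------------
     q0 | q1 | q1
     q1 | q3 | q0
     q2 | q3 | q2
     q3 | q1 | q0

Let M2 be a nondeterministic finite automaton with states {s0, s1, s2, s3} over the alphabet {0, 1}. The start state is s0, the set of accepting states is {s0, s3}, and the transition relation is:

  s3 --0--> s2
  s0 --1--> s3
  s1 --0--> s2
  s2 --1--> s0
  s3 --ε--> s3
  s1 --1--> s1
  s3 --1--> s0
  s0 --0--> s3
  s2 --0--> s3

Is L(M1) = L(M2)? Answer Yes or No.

Exploring the product automaton M1 × M2 from the start pair (q0, s0), following both machines on each input symbol, reaches 3 state pairs: (q0, s0), (q1, s3), (q3, s2).
M1 accepts in {q0, q1} and M2 accepts in {s0, s3}. In every reachable pair the two components are either both accepting — (q0, s0), (q1, s3) — or both non-accepting, so no string is accepted by exactly one of the machines: L(M1) \ L(M2) and L(M2) \ L(M1) are both empty.
Hence every string is accepted by M1 iff it is accepted by M2, and the two languages coincide.

Yes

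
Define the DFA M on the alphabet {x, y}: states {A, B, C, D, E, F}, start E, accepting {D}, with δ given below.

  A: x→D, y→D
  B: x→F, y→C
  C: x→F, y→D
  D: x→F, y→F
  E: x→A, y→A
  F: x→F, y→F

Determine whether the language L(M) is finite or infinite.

finite

The useful states (reachable from E and able to reach an accepting state) are {A, D, E}.
Restricted to these states the transition graph has no cycle, so every accepting path has bounded length and L is finite.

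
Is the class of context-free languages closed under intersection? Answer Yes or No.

{aⁿbⁿcᵐ : m,n≥0} and {aᵐbⁿcⁿ : m,n≥0} are both context-free, but their intersection {aⁿbⁿcⁿ : n≥0} is not (pumping lemma).

No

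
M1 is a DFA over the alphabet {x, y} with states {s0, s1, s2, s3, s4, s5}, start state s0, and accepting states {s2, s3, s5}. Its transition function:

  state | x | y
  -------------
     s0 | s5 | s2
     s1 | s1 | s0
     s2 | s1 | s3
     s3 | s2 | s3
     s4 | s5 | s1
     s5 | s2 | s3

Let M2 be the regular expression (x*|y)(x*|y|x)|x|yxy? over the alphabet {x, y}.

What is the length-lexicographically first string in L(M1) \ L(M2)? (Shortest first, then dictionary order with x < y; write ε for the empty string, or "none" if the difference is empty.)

xyx

The string xyx is accepted by M1 but not by M2.
No shorter string lies in the difference, and xyx is the lexicographically first length-3 string in L(M1) \ L(M2).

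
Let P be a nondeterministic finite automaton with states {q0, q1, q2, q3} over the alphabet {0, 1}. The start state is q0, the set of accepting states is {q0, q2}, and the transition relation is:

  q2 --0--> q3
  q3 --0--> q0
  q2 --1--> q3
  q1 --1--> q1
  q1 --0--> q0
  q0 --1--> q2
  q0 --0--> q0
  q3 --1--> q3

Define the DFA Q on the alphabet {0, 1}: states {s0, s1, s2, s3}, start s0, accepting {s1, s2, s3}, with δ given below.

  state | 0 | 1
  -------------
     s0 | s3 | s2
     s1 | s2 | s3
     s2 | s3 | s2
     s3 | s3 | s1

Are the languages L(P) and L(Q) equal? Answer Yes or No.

No

The empty string ε is accepted by P but rejected by Q.
So L(P) ≠ L(Q).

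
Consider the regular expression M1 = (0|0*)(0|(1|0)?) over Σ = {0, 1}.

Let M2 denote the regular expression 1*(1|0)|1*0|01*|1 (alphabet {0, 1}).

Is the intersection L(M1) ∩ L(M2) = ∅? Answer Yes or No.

No

The string 0 is accepted by both M1 and M2.
Hence L(M1) ∩ L(M2) ≠ ∅.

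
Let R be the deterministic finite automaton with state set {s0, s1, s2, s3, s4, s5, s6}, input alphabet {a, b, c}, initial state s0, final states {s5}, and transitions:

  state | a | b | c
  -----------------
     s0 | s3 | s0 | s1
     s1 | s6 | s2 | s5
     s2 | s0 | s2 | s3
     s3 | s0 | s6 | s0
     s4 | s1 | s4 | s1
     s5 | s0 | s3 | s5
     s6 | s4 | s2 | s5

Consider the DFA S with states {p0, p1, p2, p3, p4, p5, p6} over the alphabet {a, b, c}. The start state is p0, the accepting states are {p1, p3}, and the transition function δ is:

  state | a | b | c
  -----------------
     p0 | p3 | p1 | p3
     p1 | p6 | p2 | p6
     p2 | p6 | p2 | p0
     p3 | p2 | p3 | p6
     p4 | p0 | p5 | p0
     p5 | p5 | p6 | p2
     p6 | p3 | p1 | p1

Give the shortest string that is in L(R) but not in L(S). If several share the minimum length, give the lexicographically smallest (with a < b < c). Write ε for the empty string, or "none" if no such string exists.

cc

The string cc is accepted by R but not by S.
No shorter string lies in the difference, and cc is the lexicographically first length-2 string in L(R) \ L(S).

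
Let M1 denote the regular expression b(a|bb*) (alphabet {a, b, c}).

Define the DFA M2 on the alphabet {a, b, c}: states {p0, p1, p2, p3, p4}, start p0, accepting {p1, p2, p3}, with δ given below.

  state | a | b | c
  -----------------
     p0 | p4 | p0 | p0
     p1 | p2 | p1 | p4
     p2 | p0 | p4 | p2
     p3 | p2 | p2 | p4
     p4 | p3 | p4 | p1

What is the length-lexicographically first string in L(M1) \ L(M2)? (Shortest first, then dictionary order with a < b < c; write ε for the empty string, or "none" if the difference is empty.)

ba

The string ba is accepted by M1 but not by M2.
No shorter string lies in the difference, and ba is the lexicographically first length-2 string in L(M1) \ L(M2).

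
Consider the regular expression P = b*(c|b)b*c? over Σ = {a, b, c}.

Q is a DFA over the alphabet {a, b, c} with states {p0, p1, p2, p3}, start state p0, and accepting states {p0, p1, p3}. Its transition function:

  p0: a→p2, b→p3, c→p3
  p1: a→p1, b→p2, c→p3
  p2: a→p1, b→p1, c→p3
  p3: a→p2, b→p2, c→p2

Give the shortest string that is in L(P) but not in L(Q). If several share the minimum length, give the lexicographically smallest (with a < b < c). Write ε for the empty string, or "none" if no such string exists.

The string bb is accepted by P but not by Q.
No shorter string lies in the difference, and bb is the lexicographically first length-2 string in L(P) \ L(Q).

bb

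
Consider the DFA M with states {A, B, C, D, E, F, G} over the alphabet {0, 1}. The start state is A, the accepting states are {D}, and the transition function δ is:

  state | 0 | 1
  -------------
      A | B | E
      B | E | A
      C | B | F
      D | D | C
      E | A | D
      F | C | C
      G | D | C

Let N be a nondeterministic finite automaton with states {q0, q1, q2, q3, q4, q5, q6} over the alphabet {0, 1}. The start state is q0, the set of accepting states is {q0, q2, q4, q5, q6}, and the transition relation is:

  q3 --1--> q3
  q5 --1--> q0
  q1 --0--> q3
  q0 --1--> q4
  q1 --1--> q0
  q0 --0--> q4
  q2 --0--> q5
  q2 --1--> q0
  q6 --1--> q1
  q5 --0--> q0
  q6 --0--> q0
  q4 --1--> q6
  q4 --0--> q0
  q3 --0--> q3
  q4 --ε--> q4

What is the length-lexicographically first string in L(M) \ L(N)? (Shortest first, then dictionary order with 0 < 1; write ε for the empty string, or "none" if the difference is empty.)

00011

The string 00011 is accepted by M but not by N.
No shorter string lies in the difference, and 00011 is the lexicographically first length-5 string in L(M) \ L(N).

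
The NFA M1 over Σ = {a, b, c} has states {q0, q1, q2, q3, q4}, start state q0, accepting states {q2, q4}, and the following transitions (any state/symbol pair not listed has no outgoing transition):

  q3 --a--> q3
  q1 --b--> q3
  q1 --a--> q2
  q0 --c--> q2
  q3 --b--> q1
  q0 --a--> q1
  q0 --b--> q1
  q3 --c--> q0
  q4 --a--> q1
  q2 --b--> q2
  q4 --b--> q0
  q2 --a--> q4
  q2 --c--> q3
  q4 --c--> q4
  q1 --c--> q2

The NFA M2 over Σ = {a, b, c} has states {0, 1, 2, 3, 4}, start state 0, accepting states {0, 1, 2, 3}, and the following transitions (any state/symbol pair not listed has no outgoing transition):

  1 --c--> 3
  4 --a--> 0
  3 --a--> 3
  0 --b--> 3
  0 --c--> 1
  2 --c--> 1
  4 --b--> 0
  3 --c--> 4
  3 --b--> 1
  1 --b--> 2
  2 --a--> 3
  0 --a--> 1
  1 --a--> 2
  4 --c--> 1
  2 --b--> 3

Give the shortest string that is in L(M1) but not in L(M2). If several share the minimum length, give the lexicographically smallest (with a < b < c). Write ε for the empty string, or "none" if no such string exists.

The string bc is accepted by M1 but not by M2.
No shorter string lies in the difference, and bc is the lexicographically first length-2 string in L(M1) \ L(M2).

bc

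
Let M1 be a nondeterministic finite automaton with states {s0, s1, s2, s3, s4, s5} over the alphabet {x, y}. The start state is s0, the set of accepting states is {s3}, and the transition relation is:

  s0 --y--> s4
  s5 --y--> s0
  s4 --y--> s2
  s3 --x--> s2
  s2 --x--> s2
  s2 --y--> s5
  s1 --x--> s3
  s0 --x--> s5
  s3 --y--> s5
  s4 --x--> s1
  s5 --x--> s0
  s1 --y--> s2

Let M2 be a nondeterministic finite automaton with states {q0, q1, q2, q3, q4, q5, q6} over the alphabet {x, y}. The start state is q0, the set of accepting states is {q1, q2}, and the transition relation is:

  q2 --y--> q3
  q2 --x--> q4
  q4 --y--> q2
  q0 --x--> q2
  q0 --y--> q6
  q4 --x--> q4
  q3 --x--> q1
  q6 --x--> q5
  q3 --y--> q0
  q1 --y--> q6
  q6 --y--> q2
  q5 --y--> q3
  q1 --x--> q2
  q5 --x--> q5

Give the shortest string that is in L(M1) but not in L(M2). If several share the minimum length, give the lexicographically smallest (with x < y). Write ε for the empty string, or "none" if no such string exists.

The string yxx is accepted by M1 but not by M2.
No shorter string lies in the difference, and yxx is the lexicographically first length-3 string in L(M1) \ L(M2).

yxx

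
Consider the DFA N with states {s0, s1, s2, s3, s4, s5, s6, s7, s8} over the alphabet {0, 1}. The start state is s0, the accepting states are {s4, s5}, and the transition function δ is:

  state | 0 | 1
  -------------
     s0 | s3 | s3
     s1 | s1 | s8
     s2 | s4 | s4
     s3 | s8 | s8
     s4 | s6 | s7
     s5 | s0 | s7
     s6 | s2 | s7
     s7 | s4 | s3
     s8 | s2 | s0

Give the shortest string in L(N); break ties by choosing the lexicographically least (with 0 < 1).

A breadth-first search from s0 reaches an accepting state first via the path s0 → s3 → s8 → s2 → s4 on input 0000.
No string of length < 4 is accepted (BFS exhausts all shorter strings without reaching an accepting state), and 0000 is the lexicographically least accepting string of length 4.

0000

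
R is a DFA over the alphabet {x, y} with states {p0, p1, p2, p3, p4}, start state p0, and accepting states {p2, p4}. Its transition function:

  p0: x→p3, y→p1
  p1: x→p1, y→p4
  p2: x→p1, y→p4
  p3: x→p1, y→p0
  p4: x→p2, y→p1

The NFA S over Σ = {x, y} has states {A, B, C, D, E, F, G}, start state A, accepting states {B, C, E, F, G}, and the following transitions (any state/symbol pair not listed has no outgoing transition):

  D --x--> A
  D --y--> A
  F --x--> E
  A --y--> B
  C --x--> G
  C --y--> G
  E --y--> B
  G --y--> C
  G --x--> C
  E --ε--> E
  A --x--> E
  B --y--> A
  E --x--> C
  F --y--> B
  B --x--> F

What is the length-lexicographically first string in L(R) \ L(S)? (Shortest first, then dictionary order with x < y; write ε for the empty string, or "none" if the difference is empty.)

yy

The string yy is accepted by R but not by S.
No shorter string lies in the difference, and yy is the lexicographically first length-2 string in L(R) \ L(S).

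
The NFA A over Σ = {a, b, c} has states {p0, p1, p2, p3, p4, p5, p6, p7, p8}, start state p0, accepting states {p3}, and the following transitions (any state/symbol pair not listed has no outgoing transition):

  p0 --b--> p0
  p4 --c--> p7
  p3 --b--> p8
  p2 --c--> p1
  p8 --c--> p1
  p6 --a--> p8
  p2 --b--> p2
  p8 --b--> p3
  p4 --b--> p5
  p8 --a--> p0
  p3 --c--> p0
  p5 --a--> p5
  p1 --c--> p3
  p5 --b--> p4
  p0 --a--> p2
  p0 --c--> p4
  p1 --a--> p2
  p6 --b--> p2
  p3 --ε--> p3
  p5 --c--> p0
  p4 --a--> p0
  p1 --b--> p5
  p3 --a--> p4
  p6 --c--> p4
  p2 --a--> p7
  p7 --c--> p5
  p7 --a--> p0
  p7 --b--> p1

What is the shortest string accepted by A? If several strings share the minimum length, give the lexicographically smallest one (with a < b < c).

A breadth-first search from p0 reaches an accepting state first via the path p0 → p2 → p1 → p3 on input acc.
No string of length < 3 is accepted (BFS exhausts all shorter strings without reaching an accepting state), and acc is the lexicographically least accepting string of length 3.

acc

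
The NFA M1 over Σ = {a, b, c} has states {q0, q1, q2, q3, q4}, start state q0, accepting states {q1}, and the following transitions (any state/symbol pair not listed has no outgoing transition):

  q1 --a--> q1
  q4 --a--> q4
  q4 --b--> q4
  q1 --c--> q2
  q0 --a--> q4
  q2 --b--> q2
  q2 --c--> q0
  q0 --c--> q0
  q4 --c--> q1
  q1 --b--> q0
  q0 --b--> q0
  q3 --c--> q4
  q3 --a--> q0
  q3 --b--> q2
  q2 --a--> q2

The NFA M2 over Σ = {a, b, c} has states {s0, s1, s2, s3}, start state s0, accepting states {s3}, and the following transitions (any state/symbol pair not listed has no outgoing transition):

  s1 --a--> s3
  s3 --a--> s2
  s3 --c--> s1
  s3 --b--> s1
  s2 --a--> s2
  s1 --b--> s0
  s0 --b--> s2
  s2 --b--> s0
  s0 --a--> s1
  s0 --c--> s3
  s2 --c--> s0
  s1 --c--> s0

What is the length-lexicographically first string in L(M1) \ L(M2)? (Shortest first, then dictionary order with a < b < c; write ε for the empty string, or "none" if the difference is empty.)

ac

The string ac is accepted by M1 but not by M2.
No shorter string lies in the difference, and ac is the lexicographically first length-2 string in L(M1) \ L(M2).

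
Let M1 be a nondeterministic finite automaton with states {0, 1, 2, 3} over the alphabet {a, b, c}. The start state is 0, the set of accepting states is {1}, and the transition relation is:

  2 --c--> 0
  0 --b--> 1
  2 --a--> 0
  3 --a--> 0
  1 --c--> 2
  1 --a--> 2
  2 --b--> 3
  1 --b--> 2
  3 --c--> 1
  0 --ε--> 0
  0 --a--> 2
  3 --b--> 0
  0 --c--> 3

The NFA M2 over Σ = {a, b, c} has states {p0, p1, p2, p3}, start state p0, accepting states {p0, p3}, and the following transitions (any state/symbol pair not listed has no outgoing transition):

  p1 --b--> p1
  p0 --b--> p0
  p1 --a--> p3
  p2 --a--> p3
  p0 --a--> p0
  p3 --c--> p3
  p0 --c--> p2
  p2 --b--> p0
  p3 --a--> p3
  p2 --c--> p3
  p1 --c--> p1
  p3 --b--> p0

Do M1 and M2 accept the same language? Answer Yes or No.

The string abc is accepted by M1 but rejected by M2.
So L(M1) ≠ L(M2).

No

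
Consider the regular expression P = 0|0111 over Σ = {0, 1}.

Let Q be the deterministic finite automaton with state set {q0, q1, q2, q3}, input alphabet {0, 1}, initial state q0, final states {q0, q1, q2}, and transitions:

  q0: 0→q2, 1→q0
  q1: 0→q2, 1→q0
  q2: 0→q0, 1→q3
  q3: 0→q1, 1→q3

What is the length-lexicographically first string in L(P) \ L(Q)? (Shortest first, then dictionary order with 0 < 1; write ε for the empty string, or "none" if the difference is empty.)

The string 0111 is accepted by P but not by Q.
No shorter string lies in the difference, and 0111 is the lexicographically first length-4 string in L(P) \ L(Q).

0111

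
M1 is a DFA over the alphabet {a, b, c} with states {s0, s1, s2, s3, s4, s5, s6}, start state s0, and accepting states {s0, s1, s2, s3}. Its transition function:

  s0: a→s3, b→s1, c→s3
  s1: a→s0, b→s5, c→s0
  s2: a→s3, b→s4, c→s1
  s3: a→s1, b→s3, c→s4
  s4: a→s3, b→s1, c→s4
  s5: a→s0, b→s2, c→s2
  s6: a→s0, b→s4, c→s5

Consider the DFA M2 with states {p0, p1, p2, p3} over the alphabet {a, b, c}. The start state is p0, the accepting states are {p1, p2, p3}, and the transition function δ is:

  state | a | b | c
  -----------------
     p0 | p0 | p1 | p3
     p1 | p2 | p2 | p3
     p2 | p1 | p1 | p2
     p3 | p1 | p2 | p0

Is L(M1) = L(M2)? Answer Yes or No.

The empty string ε is accepted by M1 but rejected by M2.
So L(M1) ≠ L(M2).

No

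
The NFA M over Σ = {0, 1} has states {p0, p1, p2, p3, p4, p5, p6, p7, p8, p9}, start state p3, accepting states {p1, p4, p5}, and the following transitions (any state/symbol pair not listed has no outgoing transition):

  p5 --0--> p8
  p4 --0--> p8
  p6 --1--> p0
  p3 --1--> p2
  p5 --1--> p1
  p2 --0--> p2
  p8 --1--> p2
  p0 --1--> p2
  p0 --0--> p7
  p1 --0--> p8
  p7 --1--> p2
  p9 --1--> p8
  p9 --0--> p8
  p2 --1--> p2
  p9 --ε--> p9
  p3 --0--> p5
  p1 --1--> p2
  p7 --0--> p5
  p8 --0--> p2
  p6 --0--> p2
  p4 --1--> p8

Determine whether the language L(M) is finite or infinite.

The useful states (reachable from p3 and able to reach an accepting state) are {p1, p3, p5}.
Restricted to these states the transition graph has no cycle, so every accepting path has bounded length and L is finite.

finite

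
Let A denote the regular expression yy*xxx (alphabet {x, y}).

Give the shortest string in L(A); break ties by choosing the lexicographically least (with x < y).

yxxx

By inspection of the expression, no string of length less than 4 matches, and yxxx is the lexicographically first match of length 4.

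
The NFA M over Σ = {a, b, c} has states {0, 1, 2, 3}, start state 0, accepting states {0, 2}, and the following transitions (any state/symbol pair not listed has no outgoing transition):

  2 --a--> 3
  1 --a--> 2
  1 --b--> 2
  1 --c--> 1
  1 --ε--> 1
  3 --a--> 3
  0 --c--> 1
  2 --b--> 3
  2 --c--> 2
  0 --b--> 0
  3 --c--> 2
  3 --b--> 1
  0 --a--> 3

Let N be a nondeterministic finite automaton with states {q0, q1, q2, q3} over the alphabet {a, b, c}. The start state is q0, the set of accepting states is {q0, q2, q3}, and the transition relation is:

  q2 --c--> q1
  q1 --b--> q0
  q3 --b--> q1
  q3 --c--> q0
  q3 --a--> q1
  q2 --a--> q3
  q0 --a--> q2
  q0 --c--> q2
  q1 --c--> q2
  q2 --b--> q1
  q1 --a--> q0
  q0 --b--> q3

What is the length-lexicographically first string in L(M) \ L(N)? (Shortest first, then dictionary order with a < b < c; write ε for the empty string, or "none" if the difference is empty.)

ac

The string ac is accepted by M but not by N.
No shorter string lies in the difference, and ac is the lexicographically first length-2 string in L(M) \ L(N).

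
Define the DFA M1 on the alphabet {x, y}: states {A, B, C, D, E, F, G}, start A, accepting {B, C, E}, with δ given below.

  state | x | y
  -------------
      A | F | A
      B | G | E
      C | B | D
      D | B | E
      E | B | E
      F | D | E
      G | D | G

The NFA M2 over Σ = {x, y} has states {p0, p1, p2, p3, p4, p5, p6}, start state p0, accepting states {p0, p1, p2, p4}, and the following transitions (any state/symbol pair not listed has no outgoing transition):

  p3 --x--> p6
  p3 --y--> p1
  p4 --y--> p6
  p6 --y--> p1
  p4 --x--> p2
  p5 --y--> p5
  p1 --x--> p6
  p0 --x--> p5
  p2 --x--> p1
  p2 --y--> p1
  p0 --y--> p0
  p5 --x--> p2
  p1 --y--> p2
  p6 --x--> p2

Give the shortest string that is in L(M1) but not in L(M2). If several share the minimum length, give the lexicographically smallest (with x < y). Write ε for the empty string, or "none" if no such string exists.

xy

The string xy is accepted by M1 but not by M2.
No shorter string lies in the difference, and xy is the lexicographically first length-2 string in L(M1) \ L(M2).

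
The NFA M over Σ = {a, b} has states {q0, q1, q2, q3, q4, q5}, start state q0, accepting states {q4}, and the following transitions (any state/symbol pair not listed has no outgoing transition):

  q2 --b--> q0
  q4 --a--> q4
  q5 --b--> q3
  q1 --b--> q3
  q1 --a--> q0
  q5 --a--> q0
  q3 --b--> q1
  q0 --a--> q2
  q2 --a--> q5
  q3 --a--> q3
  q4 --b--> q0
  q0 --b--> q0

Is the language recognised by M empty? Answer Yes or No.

Yes

The states reachable from the start state are {q0, q1, q2, q3, q5}.
None of the accepting states {q4} is reachable, so no string is accepted and L(M) = ∅.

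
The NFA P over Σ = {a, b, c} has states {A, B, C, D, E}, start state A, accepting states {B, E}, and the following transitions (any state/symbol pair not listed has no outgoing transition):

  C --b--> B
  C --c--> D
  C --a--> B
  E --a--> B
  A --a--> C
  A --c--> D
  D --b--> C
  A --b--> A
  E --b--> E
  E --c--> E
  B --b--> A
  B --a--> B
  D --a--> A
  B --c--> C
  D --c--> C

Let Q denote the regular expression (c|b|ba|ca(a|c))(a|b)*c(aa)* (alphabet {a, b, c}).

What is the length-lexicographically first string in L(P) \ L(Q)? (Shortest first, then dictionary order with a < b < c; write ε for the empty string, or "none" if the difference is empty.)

aa

The string aa is accepted by P but not by Q.
No shorter string lies in the difference, and aa is the lexicographically first length-2 string in L(P) \ L(Q).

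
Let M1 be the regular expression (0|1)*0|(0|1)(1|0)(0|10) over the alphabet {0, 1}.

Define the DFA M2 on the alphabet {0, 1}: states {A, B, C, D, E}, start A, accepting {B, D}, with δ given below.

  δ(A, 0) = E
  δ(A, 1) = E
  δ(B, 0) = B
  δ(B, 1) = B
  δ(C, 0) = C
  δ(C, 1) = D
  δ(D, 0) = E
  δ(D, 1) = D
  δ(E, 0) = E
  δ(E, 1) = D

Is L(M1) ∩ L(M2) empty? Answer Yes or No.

Converting the expression M1 to a DFA (subset construction, then merging equivalent states) gives the minimal DFA with states {r0, r1}, start state r0, accepting states {r1} and transitions r0: 0→r1, 1→r0; r1: 0→r1, 1→r0.
Exploring the product automaton M1 × M2 from the start pair (r0, A), following both machines on each input symbol, reaches 4 state pairs: (r0, A), (r1, E), (r0, E), (r0, D).
M1 accepts in {r1} and M2 accepts in {B, D}; no reachable pair has both components accepting, so no string drives both machines to acceptance simultaneously and L(M1) ∩ L(M2) = ∅.
So no string is accepted by both, and the intersection is empty.

Yes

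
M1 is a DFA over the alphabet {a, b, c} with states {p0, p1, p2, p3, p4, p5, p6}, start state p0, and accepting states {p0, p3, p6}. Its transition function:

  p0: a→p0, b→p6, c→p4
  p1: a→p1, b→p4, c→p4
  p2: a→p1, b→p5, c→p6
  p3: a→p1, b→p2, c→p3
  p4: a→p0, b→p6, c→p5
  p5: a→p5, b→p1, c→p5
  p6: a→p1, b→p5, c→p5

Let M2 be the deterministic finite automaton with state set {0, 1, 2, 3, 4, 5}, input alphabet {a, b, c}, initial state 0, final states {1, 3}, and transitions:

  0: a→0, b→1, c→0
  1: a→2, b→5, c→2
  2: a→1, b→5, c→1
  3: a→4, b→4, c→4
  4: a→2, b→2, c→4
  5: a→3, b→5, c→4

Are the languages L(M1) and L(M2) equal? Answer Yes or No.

No

The empty string ε is accepted by M1 but rejected by M2.
So L(M1) ≠ L(M2).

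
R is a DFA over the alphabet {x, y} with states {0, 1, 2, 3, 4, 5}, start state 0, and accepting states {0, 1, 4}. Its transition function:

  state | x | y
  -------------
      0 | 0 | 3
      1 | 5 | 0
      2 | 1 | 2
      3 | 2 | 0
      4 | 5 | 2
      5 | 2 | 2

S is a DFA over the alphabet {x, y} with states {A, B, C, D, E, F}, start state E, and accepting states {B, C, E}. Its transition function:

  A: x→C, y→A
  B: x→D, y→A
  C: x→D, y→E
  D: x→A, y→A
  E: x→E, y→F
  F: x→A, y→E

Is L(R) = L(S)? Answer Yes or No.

Exploring the product automaton R × S from the start pair (0, E), following both machines on each input symbol, reaches 5 state pairs: (0, E), (3, F), (2, A), (1, C), (5, D).
R accepts in {0, 1, 4} and S accepts in {B, C, E}. In every reachable pair the two components are either both accepting — (0, E), (1, C) — or both non-accepting, so no string is accepted by exactly one of the machines: L(R) \ L(S) and L(S) \ L(R) are both empty.
Hence every string is accepted by R iff it is accepted by S, and the two languages coincide.

Yes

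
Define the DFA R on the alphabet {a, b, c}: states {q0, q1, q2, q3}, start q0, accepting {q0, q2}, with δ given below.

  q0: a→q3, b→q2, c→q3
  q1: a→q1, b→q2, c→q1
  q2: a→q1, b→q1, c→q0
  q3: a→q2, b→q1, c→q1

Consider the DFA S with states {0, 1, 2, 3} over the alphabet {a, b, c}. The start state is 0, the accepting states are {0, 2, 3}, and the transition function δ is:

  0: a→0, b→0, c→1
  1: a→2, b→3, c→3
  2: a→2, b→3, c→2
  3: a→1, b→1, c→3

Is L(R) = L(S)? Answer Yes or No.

No

The string bc is accepted by R but rejected by S.
So L(R) ≠ L(S).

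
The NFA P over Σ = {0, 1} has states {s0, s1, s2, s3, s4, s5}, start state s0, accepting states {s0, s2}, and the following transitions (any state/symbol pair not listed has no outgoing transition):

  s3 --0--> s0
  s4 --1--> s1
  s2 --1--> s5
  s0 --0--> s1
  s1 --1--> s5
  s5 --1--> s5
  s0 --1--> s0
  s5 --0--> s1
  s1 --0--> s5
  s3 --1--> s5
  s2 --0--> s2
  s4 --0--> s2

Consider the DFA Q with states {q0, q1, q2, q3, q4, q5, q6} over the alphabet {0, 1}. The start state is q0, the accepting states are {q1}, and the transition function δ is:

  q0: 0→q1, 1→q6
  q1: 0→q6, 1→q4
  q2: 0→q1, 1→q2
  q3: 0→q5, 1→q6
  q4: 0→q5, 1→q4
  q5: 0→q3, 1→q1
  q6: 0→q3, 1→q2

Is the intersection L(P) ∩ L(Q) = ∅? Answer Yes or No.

Exploring the product automaton P × Q from the start pair (s0, q0), following both machines on each input symbol, reaches 13 state pairs: (s0, q0), (s1, q1), (s0, q6), (s5, q6), (s5, q4), (s1, q3), (s0, q2), (s5, q2), (s1, q5), (s5, q5), (s5, q3), (s5, q1), (s1, q6).
P accepts in {s0, s2} and Q accepts in {q1}; no reachable pair has both components accepting, so no string drives both machines to acceptance simultaneously and L(P) ∩ L(Q) = ∅.
So no string is accepted by both, and the intersection is empty.

Yes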